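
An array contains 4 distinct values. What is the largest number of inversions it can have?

The maximum occurs when the array is in strictly decreasing order: every one of the C(4, 2) pairs is inverted.
C(4, 2) = 4·3/2 = 6

6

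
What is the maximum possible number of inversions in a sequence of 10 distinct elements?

45 inversions

The maximum occurs when the array is in strictly decreasing order: every one of the C(10, 2) pairs is inverted.
C(10, 2) = 10·9/2 = 45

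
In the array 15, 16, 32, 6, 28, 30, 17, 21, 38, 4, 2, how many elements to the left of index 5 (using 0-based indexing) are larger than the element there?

The element at index 5 is 30.
Elements before it: 15, 16, 32, 6, 28
Those larger than 30: 32

1 such element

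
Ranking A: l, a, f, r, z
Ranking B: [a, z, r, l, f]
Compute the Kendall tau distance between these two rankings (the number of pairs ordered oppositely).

There are 6 discordant pairs.

Assign each item its position (1..5) in the first ordering, then rewrite the second ordering as that position sequence:
positions: l→1, a→2, f→3, r→4, z→5
second ordering as positions: [2, 5, 4, 1, 3]
Discordant pairs = inversions in this position sequence.
2: 1 → 1
5: 4, 1, 3 → 3
4: 1, 3 → 2
1: 0
3: 0
Total: 1 + 3 + 2 + 0 + 0 = 6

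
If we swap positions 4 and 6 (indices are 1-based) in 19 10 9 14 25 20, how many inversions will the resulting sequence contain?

Positions 4 and 6 hold 14 and 20; after swapping, the array is [19, 10, 9, 20, 25, 14].
Element-by-element contributions:
19 → 10, 9, 14 → 3
10 → 9 → 1
9 → none → 0
20 → 14 → 1
25 → 14 → 1
14 → none → 0
Sum: 3 + 1 + 0 + 1 + 1 + 0 = 6

6 inversions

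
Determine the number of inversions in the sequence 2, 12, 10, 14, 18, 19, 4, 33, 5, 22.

Element-by-element contributions:
2: 0
12: 3
10: 2
14: 2
18: 2
19: 2
4: 0
33: 2
5: 0
22: 0
Sum: 0 + 3 + 2 + 2 + 2 + 2 + 0 + 2 + 0 + 0 = 13

13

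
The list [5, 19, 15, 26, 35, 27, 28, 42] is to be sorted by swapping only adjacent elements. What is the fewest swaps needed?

The minimum number of adjacent swaps to sort an array equals its inversion count, since every such swap removes exactly one inversion.
Count inversions — for each element, later elements that are smaller:
5: none → 0
19: 15 → 1
15: none → 0
26: none → 0
35: 27, 28 → 2
27: none → 0
28: none → 0
42: none → 0
Total inversions: 0 + 1 + 0 + 0 + 2 + 0 + 0 + 0 = 3

There are 3 swaps.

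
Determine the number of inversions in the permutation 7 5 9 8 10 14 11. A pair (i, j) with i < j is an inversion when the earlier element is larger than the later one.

There are 3 inversions.

Count, for each position, how many later elements it exceeds:
7: 1
5: 0
9: 1
8: 0
10: 0
14: 1
11: 0
Sum: 1 + 0 + 1 + 0 + 0 + 1 + 0 = 3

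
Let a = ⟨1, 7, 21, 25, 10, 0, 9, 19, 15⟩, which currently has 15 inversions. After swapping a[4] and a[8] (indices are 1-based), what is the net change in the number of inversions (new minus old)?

-1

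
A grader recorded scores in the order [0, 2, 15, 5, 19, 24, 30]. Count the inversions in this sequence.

1 out-of-order pair

Count, for each position, how many later elements it exceeds:
0 → none → 0
2 → none → 0
15 → 5 → 1
5 → none → 0
19 → none → 0
24 → none → 0
30 → none → 0
Sum: 0 + 0 + 1 + 0 + 0 + 0 + 0 = 1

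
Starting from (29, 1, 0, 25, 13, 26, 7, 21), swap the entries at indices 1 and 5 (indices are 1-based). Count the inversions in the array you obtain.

11

Positions 1 and 5 hold 29 and 13; after swapping, the array is [13, 1, 0, 25, 29, 26, 7, 21].
Sweep left to right; for each value list the smaller values that follow it:
13 → 1, 0, 7 → 3
1 → 0 → 1
0 → none → 0
25 → 7, 21 → 2
29 → 26, 7, 21 → 3
26 → 7, 21 → 2
7 → none → 0
21 → none → 0
Sum: 3 + 1 + 0 + 2 + 3 + 2 + 0 + 0 = 11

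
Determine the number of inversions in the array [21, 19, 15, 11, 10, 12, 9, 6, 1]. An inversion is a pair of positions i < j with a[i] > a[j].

Count, for each position, how many later elements it exceeds:
21: 8
19: 7
15: 6
11: 4
10: 3
12: 3
9: 2
6: 1
1: 0
Sum: 8 + 7 + 6 + 4 + 3 + 3 + 2 + 1 + 0 = 34

There are 34 inversions.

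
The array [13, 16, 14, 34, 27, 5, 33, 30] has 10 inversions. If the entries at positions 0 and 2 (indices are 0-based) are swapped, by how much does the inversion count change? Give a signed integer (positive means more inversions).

+1

Positions 0 and 2 hold 13 and 14; after swapping, the array is [14, 16, 13, 34, 27, 5, 33, 30].
Sweep left to right; for each value list the smaller values that follow it:
14 → 13, 5 → 2
16 → 13, 5 → 2
13 → 5 → 1
34 → 27, 5, 33, 30 → 4
27 → 5 → 1
5 → none → 0
33 → 30 → 1
30 → none → 0
Sum: 2 + 2 + 1 + 4 + 1 + 0 + 1 + 0 = 11
Change: 11 − 10 = +1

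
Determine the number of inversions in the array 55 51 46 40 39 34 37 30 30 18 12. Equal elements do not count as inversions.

53

For each element, count later entries that are smaller:
55: 10
51: 9
46: 8
40: 7
39: 6
34: 4
37: 4
30: 2
30: 2
18: 1
12: 0
Sum: 10 + 9 + 8 + 7 + 6 + 4 + 4 + 2 + 2 + 1 + 0 = 53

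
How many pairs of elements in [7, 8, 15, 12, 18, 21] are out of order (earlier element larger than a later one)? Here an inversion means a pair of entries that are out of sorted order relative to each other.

Out-of-order pairs: 1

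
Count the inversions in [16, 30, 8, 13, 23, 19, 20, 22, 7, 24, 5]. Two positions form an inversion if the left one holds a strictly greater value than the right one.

30 inversions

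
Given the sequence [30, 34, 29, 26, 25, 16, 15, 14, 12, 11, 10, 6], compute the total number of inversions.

65

Element-by-element contributions:
30 → 29, 26, 25, 16, 15, 14, 12, 11, 10, 6 → 10
34 → 29, 26, 25, 16, 15, 14, 12, 11, 10, 6 → 10
29 → 26, 25, 16, 15, 14, 12, 11, 10, 6 → 9
26 → 25, 16, 15, 14, 12, 11, 10, 6 → 8
25 → 16, 15, 14, 12, 11, 10, 6 → 7
16 → 15, 14, 12, 11, 10, 6 → 6
15 → 14, 12, 11, 10, 6 → 5
14 → 12, 11, 10, 6 → 4
12 → 11, 10, 6 → 3
11 → 10, 6 → 2
10 → 6 → 1
6 → none → 0
Sum: 10 + 10 + 9 + 8 + 7 + 6 + 5 + 4 + 3 + 2 + 1 + 0 = 65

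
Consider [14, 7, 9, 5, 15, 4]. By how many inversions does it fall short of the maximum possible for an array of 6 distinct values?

5 inversions short

Maximum inversions for 6 distinct elements is C(6, 2) = 6·5/2 = 15.
Current inversions — for each element, count later smaller elements:
14: 4
7: 2
9: 2
5: 1
15: 1
4: 0
Current total: 4 + 2 + 2 + 1 + 1 + 0 = 10
Shortfall: 15 − 10 = 5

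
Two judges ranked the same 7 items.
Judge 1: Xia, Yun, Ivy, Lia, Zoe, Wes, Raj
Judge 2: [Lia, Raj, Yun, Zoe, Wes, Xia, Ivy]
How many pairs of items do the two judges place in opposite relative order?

Assign each item its position (1..7) in the first ordering, then rewrite the second ordering as that position sequence:
positions: Xia→1, Yun→2, Ivy→3, Lia→4, Zoe→5, Wes→6, Raj→7
second ordering as positions: [4, 7, 2, 5, 6, 1, 3]
Discordant pairs = inversions in this position sequence.
4: 2, 1, 3 → 3
7: 2, 5, 6, 1, 3 → 5
2: 1 → 1
5: 1, 3 → 2
6: 1, 3 → 2
1: 0
3: 0
Total: 3 + 5 + 1 + 2 + 2 + 0 + 0 = 13

13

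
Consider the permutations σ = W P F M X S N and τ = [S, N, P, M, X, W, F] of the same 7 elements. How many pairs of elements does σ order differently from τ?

15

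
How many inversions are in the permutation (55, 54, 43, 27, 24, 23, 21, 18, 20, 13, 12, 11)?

65 inversions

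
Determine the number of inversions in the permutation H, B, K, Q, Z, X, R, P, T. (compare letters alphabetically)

Element-by-element contributions:
H → B → 1
B → none → 0
K → none → 0
Q → P → 1
Z → X, R, P, T → 4
X → R, P, T → 3
R → P → 1
P → none → 0
T → none → 0
Sum: 1 + 0 + 0 + 1 + 4 + 3 + 1 + 0 + 0 = 10

10 out-of-order pairs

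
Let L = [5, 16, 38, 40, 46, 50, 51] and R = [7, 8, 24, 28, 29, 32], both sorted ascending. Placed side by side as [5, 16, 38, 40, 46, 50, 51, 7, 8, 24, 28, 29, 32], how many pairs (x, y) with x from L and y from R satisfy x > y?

Take each right-half value and tally the left-half values above it:
r = 7: 16, 38, 40, 46, 50, 51 → 6
r = 8: 16, 38, 40, 46, 50, 51 → 6
r = 24: 38, 40, 46, 50, 51 → 5
r = 28: 38, 40, 46, 50, 51 → 5
r = 29: 38, 40, 46, 50, 51 → 5
r = 32: 38, 40, 46, 50, 51 → 5
Cross-inversions: 6 + 6 + 5 + 5 + 5 + 5 = 32

32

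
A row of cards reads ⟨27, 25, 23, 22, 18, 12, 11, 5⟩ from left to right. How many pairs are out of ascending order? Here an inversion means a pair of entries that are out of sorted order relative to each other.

Count, for each position, how many later elements it exceeds:
27 → 25, 23, 22, 18, 12, 11, 5 → 7
25 → 23, 22, 18, 12, 11, 5 → 6
23 → 22, 18, 12, 11, 5 → 5
22 → 18, 12, 11, 5 → 4
18 → 12, 11, 5 → 3
12 → 11, 5 → 2
11 → 5 → 1
5 → none → 0
Sum: 7 + 6 + 5 + 4 + 3 + 2 + 1 + 0 = 28

28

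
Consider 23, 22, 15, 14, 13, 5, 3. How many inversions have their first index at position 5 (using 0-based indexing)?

1

The element at index 5 is 5.
Elements after it: 3
Those smaller than 5: 3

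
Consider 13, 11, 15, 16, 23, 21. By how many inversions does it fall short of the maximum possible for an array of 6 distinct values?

13

Maximum inversions for 6 distinct elements is C(6, 2) = 6·5/2 = 15.
Current inversions — for each element, count later smaller elements:
13: 1
11: 0
15: 0
16: 0
23: 1
21: 0
Current total: 1 + 0 + 0 + 0 + 1 + 0 = 2
Shortfall: 15 − 2 = 13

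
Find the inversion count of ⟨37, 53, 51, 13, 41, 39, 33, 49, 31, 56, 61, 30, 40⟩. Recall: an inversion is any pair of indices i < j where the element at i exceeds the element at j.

Element-by-element contributions:
37: 4
53: 9
51: 8
13: 0
41: 5
39: 3
33: 2
49: 3
31: 1
56: 2
61: 2
30: 0
40: 0
Sum: 4 + 9 + 8 + 0 + 5 + 3 + 2 + 3 + 1 + 2 + 2 + 0 + 0 = 39

39 inversions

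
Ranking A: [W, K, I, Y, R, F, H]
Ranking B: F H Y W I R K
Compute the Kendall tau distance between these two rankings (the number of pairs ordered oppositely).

Assign each item its position (1..7) in the first ordering, then rewrite the second ordering as that position sequence:
positions: W→1, K→2, I→3, Y→4, R→5, F→6, H→7
second ordering as positions: [6, 7, 4, 1, 3, 5, 2]
Discordant pairs = inversions in this position sequence.
6: 4, 1, 3, 5, 2 → 5
7: 4, 1, 3, 5, 2 → 5
4: 1, 3, 2 → 3
1: 0
3: 2 → 1
5: 2 → 1
2: 0
Total: 5 + 5 + 3 + 0 + 1 + 1 + 0 = 15

There are 15 discordant pairs.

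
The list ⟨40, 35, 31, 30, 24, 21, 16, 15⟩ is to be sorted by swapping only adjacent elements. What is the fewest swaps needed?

Minimum adjacent swaps = number of inversions (each swap of adjacent out-of-order elements removes one inversion and no swap can remove more).
Count inversions — for each element, later elements that are smaller:
40: 35, 31, 30, 24, 21, 16, 15 → 7
35: 31, 30, 24, 21, 16, 15 → 6
31: 30, 24, 21, 16, 15 → 5
30: 24, 21, 16, 15 → 4
24: 21, 16, 15 → 3
21: 16, 15 → 2
16: 15 → 1
15: none → 0
Total inversions: 7 + 6 + 5 + 4 + 3 + 2 + 1 + 0 = 28

28 swaps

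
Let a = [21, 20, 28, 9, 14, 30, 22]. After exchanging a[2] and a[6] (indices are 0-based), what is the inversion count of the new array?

Positions 2 and 6 hold 28 and 22; after swapping, the array is [21, 20, 22, 9, 14, 30, 28].
Count, for each position, how many later elements it exceeds:
21 → 20, 9, 14 → 3
20 → 9, 14 → 2
22 → 9, 14 → 2
9 → none → 0
14 → none → 0
30 → 28 → 1
28 → none → 0
Sum: 3 + 2 + 2 + 0 + 0 + 1 + 0 = 8

There are 8 inversions.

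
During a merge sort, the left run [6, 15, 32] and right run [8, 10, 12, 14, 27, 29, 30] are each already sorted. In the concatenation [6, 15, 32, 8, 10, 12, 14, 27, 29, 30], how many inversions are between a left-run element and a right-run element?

Take each right-half value and tally the left-half values above it:
r = 8: 15, 32 → 2
r = 10: 15, 32 → 2
r = 12: 15, 32 → 2
r = 14: 15, 32 → 2
r = 27: 32 → 1
r = 29: 32 → 1
r = 30: 32 → 1
Cross-inversions: 2 + 2 + 2 + 2 + 1 + 1 + 1 = 11

11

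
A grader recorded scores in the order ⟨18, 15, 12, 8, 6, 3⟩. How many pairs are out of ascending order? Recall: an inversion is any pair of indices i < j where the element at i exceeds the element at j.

15 inversions

Sweep left to right; for each value list the smaller values that follow it:
18 → 15, 12, 8, 6, 3 → 5
15 → 12, 8, 6, 3 → 4
12 → 8, 6, 3 → 3
8 → 6, 3 → 2
6 → 3 → 1
3 → none → 0
Sum: 5 + 4 + 3 + 2 + 1 + 0 = 15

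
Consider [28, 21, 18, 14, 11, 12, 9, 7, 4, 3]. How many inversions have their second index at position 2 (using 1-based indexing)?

1 such element

The element at index 2 is 21.
Elements before it: 28
Those larger than 21: 28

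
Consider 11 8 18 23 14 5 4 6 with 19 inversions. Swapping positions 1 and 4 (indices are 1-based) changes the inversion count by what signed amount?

+3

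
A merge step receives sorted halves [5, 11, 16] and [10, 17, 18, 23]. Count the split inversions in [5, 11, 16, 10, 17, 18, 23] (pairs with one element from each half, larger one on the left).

There are 2 split inversions.

Count, for every r in R, how many entries of L exceed r:
r = 10: 11, 16 → 2
r = 17: none → 0
r = 18: none → 0
r = 23: none → 0
Cross-inversions: 2 + 0 + 0 + 0 = 2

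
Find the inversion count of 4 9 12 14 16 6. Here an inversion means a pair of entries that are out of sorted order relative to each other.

There are 4 inversions.

Element-by-element contributions:
4: 0
9: 1
12: 1
14: 1
16: 1
6: 0
Sum: 0 + 1 + 1 + 1 + 1 + 0 = 4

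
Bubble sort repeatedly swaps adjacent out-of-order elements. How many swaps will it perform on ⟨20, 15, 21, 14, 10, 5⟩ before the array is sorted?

13 adjacent swaps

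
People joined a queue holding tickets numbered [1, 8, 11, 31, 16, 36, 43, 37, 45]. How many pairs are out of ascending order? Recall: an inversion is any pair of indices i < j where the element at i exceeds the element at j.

Count, for each position, how many later elements it exceeds:
1 → none → 0
8 → none → 0
11 → none → 0
31 → 16 → 1
16 → none → 0
36 → none → 0
43 → 37 → 1
37 → none → 0
45 → none → 0
Sum: 0 + 0 + 0 + 1 + 0 + 0 + 1 + 0 + 0 = 2

2 out-of-order pairs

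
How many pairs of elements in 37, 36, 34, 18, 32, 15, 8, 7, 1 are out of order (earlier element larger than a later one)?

35 inversions

Count, for each position, how many later elements it exceeds:
37: 8
36: 7
34: 6
18: 4
32: 4
15: 3
8: 2
7: 1
1: 0
Sum: 8 + 7 + 6 + 4 + 4 + 3 + 2 + 1 + 0 = 35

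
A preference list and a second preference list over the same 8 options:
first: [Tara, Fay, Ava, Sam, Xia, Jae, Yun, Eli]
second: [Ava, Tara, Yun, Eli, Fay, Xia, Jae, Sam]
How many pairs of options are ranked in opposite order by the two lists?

12 pairs

Assign each item its position (1..8) in the first ordering, then rewrite the second ordering as that position sequence:
positions: Tara→1, Fay→2, Ava→3, Sam→4, Xia→5, Jae→6, Yun→7, Eli→8
second ordering as positions: [3, 1, 7, 8, 2, 5, 6, 4]
Discordant pairs = inversions in this position sequence.
3: 1, 2 → 2
1: 0
7: 2, 5, 6, 4 → 4
8: 2, 5, 6, 4 → 4
2: 0
5: 4 → 1
6: 4 → 1
4: 0
Total: 2 + 0 + 4 + 4 + 0 + 1 + 1 + 0 = 12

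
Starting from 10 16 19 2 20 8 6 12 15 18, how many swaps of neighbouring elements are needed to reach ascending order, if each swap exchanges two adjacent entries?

There are 20 adjacent swaps.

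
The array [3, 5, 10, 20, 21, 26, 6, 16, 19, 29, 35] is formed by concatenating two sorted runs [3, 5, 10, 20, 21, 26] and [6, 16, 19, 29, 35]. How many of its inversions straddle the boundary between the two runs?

10 split inversions

Count, for every r in R, how many entries of L exceed r:
r = 6: 10, 20, 21, 26 → 4
r = 16: 20, 21, 26 → 3
r = 19: 20, 21, 26 → 3
r = 29: none → 0
r = 35: none → 0
Cross-inversions: 4 + 3 + 3 + 0 + 0 = 10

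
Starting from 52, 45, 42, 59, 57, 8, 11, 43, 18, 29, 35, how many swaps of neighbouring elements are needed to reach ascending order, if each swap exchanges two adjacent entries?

36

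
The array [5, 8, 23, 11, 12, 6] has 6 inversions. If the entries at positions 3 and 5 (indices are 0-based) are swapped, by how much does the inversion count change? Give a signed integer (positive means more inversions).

-1

Positions 3 and 5 hold 11 and 6; after swapping, the array is [5, 8, 23, 6, 12, 11].
Element-by-element contributions:
5 → none → 0
8 → 6 → 1
23 → 6, 12, 11 → 3
6 → none → 0
12 → 11 → 1
11 → none → 0
Sum: 0 + 1 + 3 + 0 + 1 + 0 = 5
Change: 5 − 6 = -1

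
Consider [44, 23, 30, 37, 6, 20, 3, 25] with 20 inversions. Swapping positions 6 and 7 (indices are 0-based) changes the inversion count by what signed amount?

Positions 6 and 7 hold 3 and 25; after swapping, the array is [44, 23, 30, 37, 6, 20, 25, 3].
For each element, count later entries that are smaller:
44: 7
23: 3
30: 4
37: 4
6: 1
20: 1
25: 1
3: 0
Sum: 7 + 3 + 4 + 4 + 1 + 1 + 1 + 0 = 21
Change: 21 − 20 = +1

+1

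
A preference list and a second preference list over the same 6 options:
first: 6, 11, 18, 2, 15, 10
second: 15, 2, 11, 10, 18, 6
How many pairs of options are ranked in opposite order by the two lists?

11

Assign each item its position (1..6) in the first ordering, then rewrite the second ordering as that position sequence:
positions: 6→1, 11→2, 18→3, 2→4, 15→5, 10→6
second ordering as positions: [5, 4, 2, 6, 3, 1]
Discordant pairs = inversions in this position sequence.
5: 4, 2, 3, 1 → 4
4: 2, 3, 1 → 3
2: 1 → 1
6: 3, 1 → 2
3: 1 → 1
1: 0
Total: 4 + 3 + 1 + 2 + 1 + 0 = 11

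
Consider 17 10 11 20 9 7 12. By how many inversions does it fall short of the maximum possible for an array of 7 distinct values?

8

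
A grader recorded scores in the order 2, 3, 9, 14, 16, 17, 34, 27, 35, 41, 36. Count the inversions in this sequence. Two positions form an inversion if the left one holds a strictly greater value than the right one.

2 inversions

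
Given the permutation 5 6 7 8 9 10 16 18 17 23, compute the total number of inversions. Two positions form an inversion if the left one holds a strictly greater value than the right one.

Count, for each position, how many later elements it exceeds:
5: 0
6: 0
7: 0
8: 0
9: 0
10: 0
16: 0
18: 1
17: 0
23: 0
Sum: 0 + 0 + 0 + 0 + 0 + 0 + 0 + 1 + 0 + 0 = 1

There is 1 inversion.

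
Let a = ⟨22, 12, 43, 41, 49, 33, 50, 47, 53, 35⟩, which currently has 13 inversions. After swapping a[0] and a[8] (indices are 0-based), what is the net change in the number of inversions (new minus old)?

Positions 0 and 8 hold 22 and 53; after swapping, the array is [53, 12, 43, 41, 49, 33, 50, 47, 22, 35].
Element-by-element contributions:
53 → 12, 43, 41, 49, 33, 50, 47, 22, 35 → 9
12 → none → 0
43 → 41, 33, 22, 35 → 4
41 → 33, 22, 35 → 3
49 → 33, 47, 22, 35 → 4
33 → 22 → 1
50 → 47, 22, 35 → 3
47 → 22, 35 → 2
22 → none → 0
35 → none → 0
Sum: 9 + 0 + 4 + 3 + 4 + 1 + 3 + 2 + 0 + 0 = 26
Change: 26 − 13 = +13

+13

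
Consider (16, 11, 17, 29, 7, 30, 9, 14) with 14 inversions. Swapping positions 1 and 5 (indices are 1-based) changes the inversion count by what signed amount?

Positions 1 and 5 hold 16 and 7; after swapping, the array is [7, 11, 17, 29, 16, 30, 9, 14].
Sweep left to right; for each value list the smaller values that follow it:
7 → none → 0
11 → 9 → 1
17 → 16, 9, 14 → 3
29 → 16, 9, 14 → 3
16 → 9, 14 → 2
30 → 9, 14 → 2
9 → none → 0
14 → none → 0
Sum: 0 + 1 + 3 + 3 + 2 + 2 + 0 + 0 = 11
Change: 11 − 14 = -3

-3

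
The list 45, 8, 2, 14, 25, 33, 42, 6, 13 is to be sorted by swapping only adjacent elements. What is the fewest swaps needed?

Each adjacent swap fixes exactly one inversion, so the minimum swap count equals the number of inversions.
Count inversions — for each element, later elements that are smaller:
45: 8, 2, 14, 25, 33, 42, 6, 13 → 8
8: 2, 6 → 2
2: none → 0
14: 6, 13 → 2
25: 6, 13 → 2
33: 6, 13 → 2
42: 6, 13 → 2
6: none → 0
13: none → 0
Total inversions: 8 + 2 + 0 + 2 + 2 + 2 + 2 + 0 + 0 = 18

18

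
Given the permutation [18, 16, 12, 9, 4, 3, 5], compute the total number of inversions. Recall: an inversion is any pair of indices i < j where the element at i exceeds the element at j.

Element-by-element contributions:
18 → 16, 12, 9, 4, 3, 5 → 6
16 → 12, 9, 4, 3, 5 → 5
12 → 9, 4, 3, 5 → 4
9 → 4, 3, 5 → 3
4 → 3 → 1
3 → none → 0
5 → none → 0
Sum: 6 + 5 + 4 + 3 + 1 + 0 + 0 = 19

19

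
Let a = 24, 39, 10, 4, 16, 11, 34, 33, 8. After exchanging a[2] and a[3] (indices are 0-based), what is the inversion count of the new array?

19

Positions 2 and 3 hold 10 and 4; after swapping, the array is [24, 39, 4, 10, 16, 11, 34, 33, 8].
Sweep left to right; for each value list the smaller values that follow it:
24 → 4, 10, 16, 11, 8 → 5
39 → 4, 10, 16, 11, 34, 33, 8 → 7
4 → none → 0
10 → 8 → 1
16 → 11, 8 → 2
11 → 8 → 1
34 → 33, 8 → 2
33 → 8 → 1
8 → none → 0
Sum: 5 + 7 + 0 + 1 + 2 + 1 + 2 + 1 + 0 = 19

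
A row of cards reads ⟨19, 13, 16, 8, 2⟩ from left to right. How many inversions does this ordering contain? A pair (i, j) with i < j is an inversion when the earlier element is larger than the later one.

Listing every pair i<j with a[i]>a[j] (using 0-based positions):
(0,1): 19 > 13
(0,2): 19 > 16
(0,3): 19 > 8
(0,4): 19 > 2
(1,3): 13 > 8
(1,4): 13 > 2
(2,3): 16 > 8
(2,4): 16 > 2
(3,4): 8 > 2
That's 9 pairs.

9 inversions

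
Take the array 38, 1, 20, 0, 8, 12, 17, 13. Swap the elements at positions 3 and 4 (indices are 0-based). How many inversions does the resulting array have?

15 inversions

Positions 3 and 4 hold 0 and 8; after swapping, the array is [38, 1, 20, 8, 0, 12, 17, 13].
For each element, count later entries that are smaller:
38 → 1, 20, 8, 0, 12, 17, 13 → 7
1 → 0 → 1
20 → 8, 0, 12, 17, 13 → 5
8 → 0 → 1
0 → none → 0
12 → none → 0
17 → 13 → 1
13 → none → 0
Sum: 7 + 1 + 5 + 1 + 0 + 0 + 1 + 0 = 15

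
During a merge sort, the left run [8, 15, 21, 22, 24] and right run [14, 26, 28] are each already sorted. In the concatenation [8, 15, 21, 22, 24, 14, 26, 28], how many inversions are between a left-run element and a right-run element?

Split inversions: 4

Count, for every r in R, how many entries of L exceed r:
r = 14: 15, 21, 22, 24 → 4
r = 26: none → 0
r = 28: none → 0
Cross-inversions: 4 + 0 + 0 = 4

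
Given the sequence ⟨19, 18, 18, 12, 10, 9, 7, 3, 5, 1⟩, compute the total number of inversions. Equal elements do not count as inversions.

43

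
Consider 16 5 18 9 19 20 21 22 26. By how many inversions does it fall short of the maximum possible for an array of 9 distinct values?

33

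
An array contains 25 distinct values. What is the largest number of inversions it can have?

A reversed (strictly descending) arrangement makes every pair an inversion, giving C(25, 2) inversions.
C(25, 2) = 25·24/2 = 300

300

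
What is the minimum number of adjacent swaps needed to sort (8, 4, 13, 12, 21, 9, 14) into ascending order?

Each adjacent swap fixes exactly one inversion, so the minimum swap count equals the number of inversions.
Count inversions — for each element, later elements that are smaller:
8: 4 → 1
4: none → 0
13: 12, 9 → 2
12: 9 → 1
21: 9, 14 → 2
9: none → 0
14: none → 0
Total inversions: 1 + 0 + 2 + 1 + 2 + 0 + 0 = 6

Swaps: 6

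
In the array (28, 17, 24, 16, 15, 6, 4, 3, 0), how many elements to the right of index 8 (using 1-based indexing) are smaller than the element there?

1 such element

The element at index 8 is 3.
Elements after it: 0
Those smaller than 3: 0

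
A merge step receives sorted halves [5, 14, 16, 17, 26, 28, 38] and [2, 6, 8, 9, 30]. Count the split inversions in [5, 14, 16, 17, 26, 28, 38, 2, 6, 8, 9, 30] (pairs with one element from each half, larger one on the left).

Count, for every r in R, how many entries of L exceed r:
r = 2: 5, 14, 16, 17, 26, 28, 38 → 7
r = 6: 14, 16, 17, 26, 28, 38 → 6
r = 8: 14, 16, 17, 26, 28, 38 → 6
r = 9: 14, 16, 17, 26, 28, 38 → 6
r = 30: 38 → 1
Cross-inversions: 7 + 6 + 6 + 6 + 1 = 26

26 split inversions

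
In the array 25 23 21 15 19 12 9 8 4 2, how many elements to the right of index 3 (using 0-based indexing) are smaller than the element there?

The element at index 3 is 15.
Elements after it: 19, 12, 9, 8, 4, 2
Those smaller than 15: 12, 9, 8, 4, 2

5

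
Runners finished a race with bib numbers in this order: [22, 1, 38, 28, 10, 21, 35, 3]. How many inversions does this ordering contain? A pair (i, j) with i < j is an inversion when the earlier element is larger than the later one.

For each element, count later entries that are smaller:
22: 4
1: 0
38: 5
28: 3
10: 1
21: 1
35: 1
3: 0
Sum: 4 + 0 + 5 + 3 + 1 + 1 + 1 + 0 = 15

15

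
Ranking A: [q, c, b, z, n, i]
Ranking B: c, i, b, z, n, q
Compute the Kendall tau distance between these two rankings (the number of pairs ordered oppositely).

Assign each item its position (1..6) in the first ordering, then rewrite the second ordering as that position sequence:
positions: q→1, c→2, b→3, z→4, n→5, i→6
second ordering as positions: [2, 6, 3, 4, 5, 1]
Discordant pairs = inversions in this position sequence.
2: 1 → 1
6: 3, 4, 5, 1 → 4
3: 1 → 1
4: 1 → 1
5: 1 → 1
1: 0
Total: 1 + 4 + 1 + 1 + 1 + 0 = 8

8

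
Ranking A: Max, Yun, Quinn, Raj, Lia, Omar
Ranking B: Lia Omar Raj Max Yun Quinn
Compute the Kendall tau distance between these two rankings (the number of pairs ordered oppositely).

Discordant pairs: 11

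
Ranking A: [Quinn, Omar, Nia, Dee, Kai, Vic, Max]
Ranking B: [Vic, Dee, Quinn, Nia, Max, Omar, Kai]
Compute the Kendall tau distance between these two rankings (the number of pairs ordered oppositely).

11 discordant pairs

Assign each item its position (1..7) in the first ordering, then rewrite the second ordering as that position sequence:
positions: Quinn→1, Omar→2, Nia→3, Dee→4, Kai→5, Vic→6, Max→7
second ordering as positions: [6, 4, 1, 3, 7, 2, 5]
Discordant pairs = inversions in this position sequence.
6: 4, 1, 3, 2, 5 → 5
4: 1, 3, 2 → 3
1: 0
3: 2 → 1
7: 2, 5 → 2
2: 0
5: 0
Total: 5 + 3 + 0 + 1 + 2 + 0 + 0 = 11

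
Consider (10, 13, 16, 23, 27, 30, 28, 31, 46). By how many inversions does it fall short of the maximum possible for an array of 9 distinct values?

35 inversions short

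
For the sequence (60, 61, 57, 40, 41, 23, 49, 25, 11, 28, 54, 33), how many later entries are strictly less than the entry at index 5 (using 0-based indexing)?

1

The element at index 5 is 23.
Elements after it: 49, 25, 11, 28, 54, 33
Those smaller than 23: 11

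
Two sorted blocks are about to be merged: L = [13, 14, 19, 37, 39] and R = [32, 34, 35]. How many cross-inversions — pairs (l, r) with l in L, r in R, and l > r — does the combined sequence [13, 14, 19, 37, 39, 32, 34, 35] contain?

6

For each element r of the right run, count left-run elements greater than r:
r = 32: 37, 39 → 2
r = 34: 37, 39 → 2
r = 35: 37, 39 → 2
Cross-inversions: 2 + 2 + 2 = 6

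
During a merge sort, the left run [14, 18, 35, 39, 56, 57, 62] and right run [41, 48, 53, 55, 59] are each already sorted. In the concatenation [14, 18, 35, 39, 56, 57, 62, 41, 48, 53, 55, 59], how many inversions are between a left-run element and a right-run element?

Split inversions: 13

For each element r of the right run, count left-run elements greater than r:
r = 41: 56, 57, 62 → 3
r = 48: 56, 57, 62 → 3
r = 53: 56, 57, 62 → 3
r = 55: 56, 57, 62 → 3
r = 59: 62 → 1
Cross-inversions: 3 + 3 + 3 + 3 + 1 = 13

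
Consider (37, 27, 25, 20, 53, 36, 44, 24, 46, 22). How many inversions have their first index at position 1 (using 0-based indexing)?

4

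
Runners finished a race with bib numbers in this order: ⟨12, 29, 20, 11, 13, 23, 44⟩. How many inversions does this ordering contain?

7

Count, for each position, how many later elements it exceeds:
12 → 11 → 1
29 → 20, 11, 13, 23 → 4
20 → 11, 13 → 2
11 → none → 0
13 → none → 0
23 → none → 0
44 → none → 0
Sum: 1 + 4 + 2 + 0 + 0 + 0 + 0 = 7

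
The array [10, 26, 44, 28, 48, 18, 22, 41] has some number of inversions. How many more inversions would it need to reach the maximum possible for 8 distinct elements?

Maximum inversions for 8 distinct elements is C(8, 2) = 8·7/2 = 28.
Current inversions — for each element, count later smaller elements:
10: 0
26: 2
44: 4
28: 2
48: 3
18: 0
22: 0
41: 0
Current total: 0 + 2 + 4 + 2 + 3 + 0 + 0 + 0 = 11
Shortfall: 28 − 11 = 17

17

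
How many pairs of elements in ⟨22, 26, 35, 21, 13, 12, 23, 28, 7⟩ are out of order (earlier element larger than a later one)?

There are 23 inversions.

For each element, count later entries that are smaller:
22 → 21, 13, 12, 7 → 4
26 → 21, 13, 12, 23, 7 → 5
35 → 21, 13, 12, 23, 28, 7 → 6
21 → 13, 12, 7 → 3
13 → 12, 7 → 2
12 → 7 → 1
23 → 7 → 1
28 → 7 → 1
7 → none → 0
Sum: 4 + 5 + 6 + 3 + 2 + 1 + 1 + 1 + 0 = 23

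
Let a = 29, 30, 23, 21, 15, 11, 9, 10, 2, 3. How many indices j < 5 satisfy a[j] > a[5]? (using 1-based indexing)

The element at index 5 is 15.
Elements before it: 29, 30, 23, 21
Those larger than 15: 29, 30, 23, 21

4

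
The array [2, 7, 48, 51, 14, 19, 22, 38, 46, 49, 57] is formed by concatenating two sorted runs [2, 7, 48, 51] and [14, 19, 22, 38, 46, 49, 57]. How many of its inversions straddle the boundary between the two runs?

11

For each element r of the right run, count left-run elements greater than r:
r = 14: 48, 51 → 2
r = 19: 48, 51 → 2
r = 22: 48, 51 → 2
r = 38: 48, 51 → 2
r = 46: 48, 51 → 2
r = 49: 51 → 1
r = 57: none → 0
Cross-inversions: 2 + 2 + 2 + 2 + 2 + 1 + 0 = 11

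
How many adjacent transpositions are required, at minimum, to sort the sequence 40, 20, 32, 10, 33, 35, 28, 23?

Each adjacent swap fixes exactly one inversion, so the minimum swap count equals the number of inversions.
Count inversions — for each element, later elements that are smaller:
40: 20, 32, 10, 33, 35, 28, 23 → 7
20: 10 → 1
32: 10, 28, 23 → 3
10: none → 0
33: 28, 23 → 2
35: 28, 23 → 2
28: 23 → 1
23: none → 0
Total inversions: 7 + 1 + 3 + 0 + 2 + 2 + 1 + 0 = 16

16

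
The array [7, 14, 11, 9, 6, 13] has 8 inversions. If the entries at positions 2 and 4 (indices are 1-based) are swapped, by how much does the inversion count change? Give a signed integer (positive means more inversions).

-3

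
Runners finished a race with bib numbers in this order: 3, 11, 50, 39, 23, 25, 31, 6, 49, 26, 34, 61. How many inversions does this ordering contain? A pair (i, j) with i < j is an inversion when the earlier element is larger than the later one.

For each element, count later entries that are smaller:
3 → none → 0
11 → 6 → 1
50 → 39, 23, 25, 31, 6, 49, 26, 34 → 8
39 → 23, 25, 31, 6, 26, 34 → 6
23 → 6 → 1
25 → 6 → 1
31 → 6, 26 → 2
6 → none → 0
49 → 26, 34 → 2
26 → none → 0
34 → none → 0
61 → none → 0
Sum: 0 + 1 + 8 + 6 + 1 + 1 + 2 + 0 + 2 + 0 + 0 + 0 = 21

There are 21 inversions.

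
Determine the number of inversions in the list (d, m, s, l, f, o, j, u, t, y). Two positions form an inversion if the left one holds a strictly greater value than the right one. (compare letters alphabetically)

Element-by-element contributions:
d → none → 0
m → l, f, j → 3
s → l, f, o, j → 4
l → f, j → 2
f → none → 0
o → j → 1
j → none → 0
u → t → 1
t → none → 0
y → none → 0
Sum: 0 + 3 + 4 + 2 + 0 + 1 + 0 + 1 + 0 + 0 = 11

11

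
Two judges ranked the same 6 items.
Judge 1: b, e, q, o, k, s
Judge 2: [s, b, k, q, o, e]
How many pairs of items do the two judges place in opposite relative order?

Assign each item its position (1..6) in the first ordering, then rewrite the second ordering as that position sequence:
positions: b→1, e→2, q→3, o→4, k→5, s→6
second ordering as positions: [6, 1, 5, 3, 4, 2]
Discordant pairs = inversions in this position sequence.
6: 1, 5, 3, 4, 2 → 5
1: 0
5: 3, 4, 2 → 3
3: 2 → 1
4: 2 → 1
2: 0
Total: 5 + 0 + 3 + 1 + 1 + 0 = 10

10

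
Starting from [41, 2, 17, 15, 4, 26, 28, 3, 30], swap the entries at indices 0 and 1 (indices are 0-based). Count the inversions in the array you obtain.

15

Positions 0 and 1 hold 41 and 2; after swapping, the array is [2, 41, 17, 15, 4, 26, 28, 3, 30].
Count, for each position, how many later elements it exceeds:
2 → none → 0
41 → 17, 15, 4, 26, 28, 3, 30 → 7
17 → 15, 4, 3 → 3
15 → 4, 3 → 2
4 → 3 → 1
26 → 3 → 1
28 → 3 → 1
3 → none → 0
30 → none → 0
Sum: 0 + 7 + 3 + 2 + 1 + 1 + 1 + 0 + 0 = 15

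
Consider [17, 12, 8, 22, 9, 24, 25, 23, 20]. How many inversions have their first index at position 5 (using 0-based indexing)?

2 such elements

The element at index 5 is 24.
Elements after it: 25, 23, 20
Those smaller than 24: 23, 20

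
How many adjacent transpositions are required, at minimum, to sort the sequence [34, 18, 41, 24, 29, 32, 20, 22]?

Each adjacent swap fixes exactly one inversion, so the minimum swap count equals the number of inversions.
Count inversions — for each element, later elements that are smaller:
34: 18, 24, 29, 32, 20, 22 → 6
18: none → 0
41: 24, 29, 32, 20, 22 → 5
24: 20, 22 → 2
29: 20, 22 → 2
32: 20, 22 → 2
20: none → 0
22: none → 0
Total inversions: 6 + 0 + 5 + 2 + 2 + 2 + 0 + 0 = 17

17 adjacent swaps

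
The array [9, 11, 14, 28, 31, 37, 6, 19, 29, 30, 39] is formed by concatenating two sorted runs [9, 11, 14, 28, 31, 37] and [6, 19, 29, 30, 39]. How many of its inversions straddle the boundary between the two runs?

Count, for every r in R, how many entries of L exceed r:
r = 6: 9, 11, 14, 28, 31, 37 → 6
r = 19: 28, 31, 37 → 3
r = 29: 31, 37 → 2
r = 30: 31, 37 → 2
r = 39: none → 0
Cross-inversions: 6 + 3 + 2 + 2 + 0 = 13

13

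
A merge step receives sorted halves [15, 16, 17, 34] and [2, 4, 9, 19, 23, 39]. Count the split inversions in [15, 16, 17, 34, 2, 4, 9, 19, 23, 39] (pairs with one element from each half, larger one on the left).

14 cross-inversions

For each element r of the right run, count left-run elements greater than r:
r = 2: 15, 16, 17, 34 → 4
r = 4: 15, 16, 17, 34 → 4
r = 9: 15, 16, 17, 34 → 4
r = 19: 34 → 1
r = 23: 34 → 1
r = 39: none → 0
Cross-inversions: 4 + 4 + 4 + 1 + 1 + 0 = 14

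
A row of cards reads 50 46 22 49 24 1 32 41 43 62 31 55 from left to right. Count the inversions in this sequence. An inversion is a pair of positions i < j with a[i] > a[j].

For each element, count later entries that are smaller:
50: 9
46: 7
22: 1
49: 6
24: 1
1: 0
32: 1
41: 1
43: 1
62: 2
31: 0
55: 0
Sum: 9 + 7 + 1 + 6 + 1 + 0 + 1 + 1 + 1 + 2 + 0 + 0 = 29

29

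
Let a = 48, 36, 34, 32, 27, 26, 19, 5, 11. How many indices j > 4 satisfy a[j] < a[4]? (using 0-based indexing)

4

The element at index 4 is 27.
Elements after it: 26, 19, 5, 11
Those smaller than 27: 26, 19, 5, 11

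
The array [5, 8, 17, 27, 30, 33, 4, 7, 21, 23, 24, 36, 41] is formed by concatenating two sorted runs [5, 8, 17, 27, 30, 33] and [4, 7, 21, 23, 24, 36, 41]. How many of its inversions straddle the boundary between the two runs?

20 split inversions

For each element r of the right run, count left-run elements greater than r:
r = 4: 5, 8, 17, 27, 30, 33 → 6
r = 7: 8, 17, 27, 30, 33 → 5
r = 21: 27, 30, 33 → 3
r = 23: 27, 30, 33 → 3
r = 24: 27, 30, 33 → 3
r = 36: none → 0
r = 41: none → 0
Cross-inversions: 6 + 5 + 3 + 3 + 3 + 0 + 0 = 20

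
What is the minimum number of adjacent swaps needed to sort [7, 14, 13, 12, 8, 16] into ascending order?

6 adjacent swaps

Minimum adjacent swaps = number of inversions (each swap of adjacent out-of-order elements removes one inversion and no swap can remove more).
Count inversions — for each element, later elements that are smaller:
7: none → 0
14: 13, 12, 8 → 3
13: 12, 8 → 2
12: 8 → 1
8: none → 0
16: none → 0
Total inversions: 0 + 3 + 2 + 1 + 0 + 0 = 6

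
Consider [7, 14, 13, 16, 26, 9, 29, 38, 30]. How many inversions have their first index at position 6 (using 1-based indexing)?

0 such elements

The element at index 6 is 9.
Elements after it: 29, 38, 30
None of them are smaller than 9.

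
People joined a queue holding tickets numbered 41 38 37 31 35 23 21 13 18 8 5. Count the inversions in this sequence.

For each element, count later entries that are smaller:
41: 10
38: 9
37: 8
31: 6
35: 6
23: 5
21: 4
13: 2
18: 2
8: 1
5: 0
Sum: 10 + 9 + 8 + 6 + 6 + 5 + 4 + 2 + 2 + 1 + 0 = 53

53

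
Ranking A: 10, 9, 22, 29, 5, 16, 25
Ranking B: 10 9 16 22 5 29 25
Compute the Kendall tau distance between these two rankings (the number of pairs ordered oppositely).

4 discordant pairs

Assign each item its position (1..7) in the first ordering, then rewrite the second ordering as that position sequence:
positions: 10→1, 9→2, 22→3, 29→4, 5→5, 16→6, 25→7
second ordering as positions: [1, 2, 6, 3, 5, 4, 7]
Discordant pairs = inversions in this position sequence.
1: 0
2: 0
6: 3, 5, 4 → 3
3: 0
5: 4 → 1
4: 0
7: 0
Total: 0 + 0 + 3 + 0 + 1 + 0 + 0 = 4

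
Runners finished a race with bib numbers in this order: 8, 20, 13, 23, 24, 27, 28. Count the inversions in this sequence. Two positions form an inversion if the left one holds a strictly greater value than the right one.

Inversions: 1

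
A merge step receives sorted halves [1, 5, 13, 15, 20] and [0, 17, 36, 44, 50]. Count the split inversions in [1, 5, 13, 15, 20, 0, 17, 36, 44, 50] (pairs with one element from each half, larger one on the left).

6

For each element r of the right run, count left-run elements greater than r:
r = 0: 1, 5, 13, 15, 20 → 5
r = 17: 20 → 1
r = 36: none → 0
r = 44: none → 0
r = 50: none → 0
Cross-inversions: 5 + 1 + 0 + 0 + 0 = 6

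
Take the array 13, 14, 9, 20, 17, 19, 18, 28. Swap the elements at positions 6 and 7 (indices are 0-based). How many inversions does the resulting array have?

There are 7 inversions.

Positions 6 and 7 hold 18 and 28; after swapping, the array is [13, 14, 9, 20, 17, 19, 28, 18].
Sweep left to right; for each value list the smaller values that follow it:
13 → 9 → 1
14 → 9 → 1
9 → none → 0
20 → 17, 19, 18 → 3
17 → none → 0
19 → 18 → 1
28 → 18 → 1
18 → none → 0
Sum: 1 + 1 + 0 + 3 + 0 + 1 + 1 + 0 = 7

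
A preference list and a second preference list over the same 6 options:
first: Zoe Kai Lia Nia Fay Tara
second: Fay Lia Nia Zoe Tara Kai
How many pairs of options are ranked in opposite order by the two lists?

9 pairs

Assign each item its position (1..6) in the first ordering, then rewrite the second ordering as that position sequence:
positions: Zoe→1, Kai→2, Lia→3, Nia→4, Fay→5, Tara→6
second ordering as positions: [5, 3, 4, 1, 6, 2]
Discordant pairs = inversions in this position sequence.
5: 3, 4, 1, 2 → 4
3: 1, 2 → 2
4: 1, 2 → 2
1: 0
6: 2 → 1
2: 0
Total: 4 + 2 + 2 + 0 + 1 + 0 = 9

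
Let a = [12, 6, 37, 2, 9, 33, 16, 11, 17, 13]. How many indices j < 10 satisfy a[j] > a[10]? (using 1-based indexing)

The element at index 10 is 13.
Elements before it: 12, 6, 37, 2, 9, 33, 16, 11, 17
Those larger than 13: 37, 33, 16, 17

4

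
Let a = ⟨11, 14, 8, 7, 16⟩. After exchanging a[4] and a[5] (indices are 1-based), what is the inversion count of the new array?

Positions 4 and 5 hold 7 and 16; after swapping, the array is [11, 14, 8, 16, 7].
Count, for each position, how many later elements it exceeds:
11: 2
14: 2
8: 1
16: 1
7: 0
Sum: 2 + 2 + 1 + 1 + 0 = 6

6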